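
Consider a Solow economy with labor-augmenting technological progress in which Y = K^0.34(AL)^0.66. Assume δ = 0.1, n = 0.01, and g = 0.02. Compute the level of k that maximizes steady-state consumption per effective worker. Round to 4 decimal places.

k_gold ≈ 4.2917

The effective depreciation rate is n + g + δ = 0.01 + 0.02 + 0.1 = 0.13.
Golden rule sets MPK = n+g+δ: 0.34·k^(0.34−1) = 0.13, so k_gold = (0.34/0.13)^(1/0.66) ≈ 4.2917.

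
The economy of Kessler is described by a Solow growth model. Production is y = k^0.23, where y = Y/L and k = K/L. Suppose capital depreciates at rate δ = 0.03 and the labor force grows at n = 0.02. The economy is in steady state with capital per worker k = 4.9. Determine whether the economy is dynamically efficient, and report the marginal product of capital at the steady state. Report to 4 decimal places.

Break-even investment rate: n + δ = 0.02 + 0.03 = 0.05.
MPK = 0.23·k^(0.23−1) = 0.23·4.9^(-0.77) ≈ 0.0677.
MPK > 0.05, so the economy is dynamically efficient (under-saving).

dynamically efficient; MPK ≈ 0.0677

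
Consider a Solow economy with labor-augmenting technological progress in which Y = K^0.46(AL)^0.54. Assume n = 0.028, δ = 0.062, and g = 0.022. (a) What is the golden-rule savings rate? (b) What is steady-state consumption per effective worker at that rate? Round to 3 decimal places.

(a) s_gold = 0.460; (b) c_gold ≈ 1.799

Break-even investment rate: n + g + δ = 0.028 + 0.022 + 0.062 = 0.112.
For Cobb-Douglas, s_gold equals capital's share: s_gold = 0.46.
At the golden rule the marginal product of capital equals n+g+δ: 0.46·k^(0.46−1) = 0.112. Solving, k_gold = (0.46/0.112)^(1/0.54) ≈ 13.6831.
y_gold = 13.6831^0.46 ≈ 3.3315; c_gold = (1−0.46)·y_gold ≈ 1.7990.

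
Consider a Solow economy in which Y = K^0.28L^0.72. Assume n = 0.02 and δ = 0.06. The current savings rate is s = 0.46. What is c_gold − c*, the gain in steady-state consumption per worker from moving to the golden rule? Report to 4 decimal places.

Δc ≈ 0.1058

Capital per worker breaks even when investment replaces (n + δ)·k; here n + δ = 0.08.
Current steady state (s = 0.46): k* = (0.46/0.08)^(1/0.72) ≈ 11.3526, y* = 11.3526^0.28 ≈ 1.9744, c* = (1−0.46)·1.9744 ≈ 1.0662.
Setting f'(k) = n+δ gives 0.28·k^(0.28−1) = 0.08, hence k_gold = (0.28/0.08)^(1/0.72) ≈ 5.6971.
y_gold = 5.6971^0.28 ≈ 1.6277, c_gold = y_gold − 0.08·k_gold ≈ 1.1720.
Gain: Δc = 1.1720 − 1.0662 ≈ 0.1058.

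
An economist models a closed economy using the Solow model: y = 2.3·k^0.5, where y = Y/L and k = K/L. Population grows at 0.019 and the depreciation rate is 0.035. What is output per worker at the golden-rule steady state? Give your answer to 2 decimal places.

y_gold ≈ 48.98

n + δ = 0.019 + 0.035 = 0.054.
At the golden rule the marginal product of capital equals n+δ: 0.5·2.3·k^(0.5−1) = 0.054. Solving, k_gold = (0.5·2.3/0.054)^(1/0.5) ≈ 453.5322.
Output: y_gold = 2.3·k_gold^0.5 = 2.3·453.5322^0.5 ≈ 48.9815.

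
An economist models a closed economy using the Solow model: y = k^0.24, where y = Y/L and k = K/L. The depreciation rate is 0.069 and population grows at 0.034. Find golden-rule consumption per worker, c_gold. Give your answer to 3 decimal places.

c_gold ≈ 0.993

Capital per worker breaks even when investment replaces (n + δ)·k; here n + δ = 0.103.
Maximizing c = f(k) − (n+δ)·k gives f'(k) = n+δ, i.e. 0.24·k^(0.24−1) = 0.103, so k_gold = (0.24/0.103)^(1/0.76) ≈ 3.0436.
y_gold = 3.0436^0.24 ≈ 1.3062.
c_gold = y_gold − (n+δ)·k_gold = 1.3062 − 0.103·3.0436 ≈ 0.9927.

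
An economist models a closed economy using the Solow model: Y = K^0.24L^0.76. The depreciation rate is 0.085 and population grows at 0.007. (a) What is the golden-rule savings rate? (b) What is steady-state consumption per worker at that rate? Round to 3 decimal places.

Break-even investment rate: n + δ = 0.007 + 0.085 = 0.092.
For Cobb-Douglas, s_gold equals capital's share: s_gold = 0.24.
Maximizing c = f(k) − (n+δ)·k gives f'(k) = n+δ, i.e. 0.24·k^(0.24−1) = 0.092, so k_gold = (0.24/0.092)^(1/0.76) ≈ 3.5312.
y_gold = 3.5312^0.24 ≈ 1.3536; c_gold = (1−0.24)·y_gold ≈ 1.0288.

(a) s_gold = 0.240; (b) c_gold ≈ 1.029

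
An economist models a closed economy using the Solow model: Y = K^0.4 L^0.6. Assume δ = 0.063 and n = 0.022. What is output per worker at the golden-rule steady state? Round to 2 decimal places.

Capital per worker breaks even when investment replaces (n + δ)·k; here n + δ = 0.085.
Maximizing c = f(k) − (n+δ)·k gives f'(k) = n+δ, i.e. 0.4·k^(0.4−1) = 0.085, so k_gold = (0.4/0.085)^(1/0.6) ≈ 13.2150.
Output: y_gold = k_gold^0.4 = 13.2150^0.4 ≈ 2.8082.

y_gold ≈ 2.81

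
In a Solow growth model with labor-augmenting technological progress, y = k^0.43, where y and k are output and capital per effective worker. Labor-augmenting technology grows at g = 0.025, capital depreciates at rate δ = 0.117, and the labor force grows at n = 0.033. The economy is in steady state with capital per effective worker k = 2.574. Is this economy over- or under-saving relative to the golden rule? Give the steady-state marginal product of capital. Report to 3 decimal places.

under-saving; MPK ≈ 0.251

Break-even investment rate: n + g + δ = 0.033 + 0.025 + 0.117 = 0.175.
MPK = 0.43·k^(0.43−1) = 0.43·2.574^(-0.57) ≈ 0.2509.
MPK > 0.175, so the economy is dynamically efficient (under-saving).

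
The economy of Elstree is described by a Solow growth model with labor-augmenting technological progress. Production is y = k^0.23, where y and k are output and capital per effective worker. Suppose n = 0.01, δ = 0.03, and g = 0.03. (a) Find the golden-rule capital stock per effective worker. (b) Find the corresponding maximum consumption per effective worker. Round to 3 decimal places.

Break-even investment rate: n + g + δ = 0.01 + 0.03 + 0.03 = 0.07.
Golden rule sets MPK = n+g+δ: 0.23·k^(0.23−1) = 0.07, so k_gold = (0.23/0.07)^(1/0.77) ≈ 4.6876.
y_gold = 4.6876^0.23 ≈ 1.4267; c_gold = y_gold − 0.07·k_gold ≈ 1.0985.

(a) k_gold ≈ 4.688; (b) c_gold ≈ 1.099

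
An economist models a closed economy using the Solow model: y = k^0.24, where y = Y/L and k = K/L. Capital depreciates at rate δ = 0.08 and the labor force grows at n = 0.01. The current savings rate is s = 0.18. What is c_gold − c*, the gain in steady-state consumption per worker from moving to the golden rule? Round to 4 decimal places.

The effective depreciation rate is n + δ = 0.01 + 0.08 = 0.09.
Current steady state (s = 0.18): k* = (0.18/0.09)^(1/0.76) ≈ 2.4894, y* = 2.4894^0.24 ≈ 1.2447, c* = (1−0.18)·1.2447 ≈ 1.0206.
Maximizing c = f(k) − (n+δ)·k gives f'(k) = n+δ, i.e. 0.24·k^(0.24−1) = 0.09, so k_gold = (0.24/0.09)^(1/0.76) ≈ 3.6348.
y_gold = 3.6348^0.24 ≈ 1.3631, c_gold = y_gold − 0.09·k_gold ≈ 1.0359.
Gain: Δc = 1.0359 − 1.0206 ≈ 0.0153.

Δc ≈ 0.0153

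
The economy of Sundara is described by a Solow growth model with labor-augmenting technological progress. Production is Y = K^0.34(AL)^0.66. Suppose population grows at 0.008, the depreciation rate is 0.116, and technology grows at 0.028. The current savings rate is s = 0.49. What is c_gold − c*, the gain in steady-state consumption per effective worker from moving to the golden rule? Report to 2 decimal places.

n + g + δ = 0.008 + 0.028 + 0.116 = 0.152.
Current steady state (s = 0.49): k* = (0.49/0.152)^(1/0.66) ≈ 5.8916, y* = 5.8916^0.34 ≈ 1.8276, c* = (1−0.49)·1.8276 ≈ 0.9321.
Setting f'(k) = n+g+δ gives 0.34·k^(0.34−1) = 0.152, hence k_gold = (0.34/0.152)^(1/0.66) ≈ 3.3865.
y_gold = 3.3865^0.34 ≈ 1.5140, c_gold = y_gold − 0.152·k_gold ≈ 0.9992.
Gain: Δc = 0.9992 − 0.9321 ≈ 0.0671.

Δc ≈ 0.07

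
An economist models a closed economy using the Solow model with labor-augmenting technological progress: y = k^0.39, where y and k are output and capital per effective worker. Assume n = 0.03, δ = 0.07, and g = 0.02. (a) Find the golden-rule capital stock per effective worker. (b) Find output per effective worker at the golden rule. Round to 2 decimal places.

n + g + δ = 0.03 + 0.02 + 0.07 = 0.12.
Maximizing c = f(k) − (n+g+δ)·k gives f'(k) = n+g+δ, i.e. 0.39·k^(0.39−1) = 0.12, so k_gold = (0.39/0.12)^(1/0.61) ≈ 6.9048.
y_gold = 6.9048^0.39 ≈ 2.1246.

(a) k_gold ≈ 6.90; (b) y_gold ≈ 2.12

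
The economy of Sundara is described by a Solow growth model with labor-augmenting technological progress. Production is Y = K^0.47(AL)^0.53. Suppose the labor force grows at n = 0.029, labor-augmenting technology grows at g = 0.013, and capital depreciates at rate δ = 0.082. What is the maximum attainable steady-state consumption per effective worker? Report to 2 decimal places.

c_gold ≈ 1.73

n + g + δ = 0.029 + 0.013 + 0.082 = 0.124.
At the golden rule the marginal product of capital equals n+g+δ: 0.47·k^(0.47−1) = 0.124. Solving, k_gold = (0.47/0.124)^(1/0.53) ≈ 12.3550.
y_gold = 12.3550^0.47 ≈ 3.2596.
c_gold = y_gold − (n+g+δ)·k_gold = 3.2596 − 0.124·12.3550 ≈ 1.7276.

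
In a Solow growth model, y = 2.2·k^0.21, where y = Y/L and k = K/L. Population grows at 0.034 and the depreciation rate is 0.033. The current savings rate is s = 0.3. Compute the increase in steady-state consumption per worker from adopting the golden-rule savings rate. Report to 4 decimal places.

n + δ = 0.034 + 0.033 = 0.067.
Current steady state (s = 0.3): k* = (0.3·2.2/0.067)^(1/0.79) ≈ 18.0949, y* = 2.2·18.0949^0.21 ≈ 4.0412, c* = (1−0.3)·4.0412 ≈ 2.8288.
Maximizing c = f(k) − (n+δ)·k gives f'(k) = n+δ, i.e. 0.21·2.2·k^(0.21−1) = 0.067, so k_gold = (0.21·2.2/0.067)^(1/0.79) ≈ 11.5207.
y_gold = 2.2·11.5207^0.21 ≈ 3.6756, c_gold = y_gold − 0.067·k_gold ≈ 2.9038.
Gain: Δc = 2.9038 − 2.8288 ≈ 0.0749.

Δc ≈ 0.0749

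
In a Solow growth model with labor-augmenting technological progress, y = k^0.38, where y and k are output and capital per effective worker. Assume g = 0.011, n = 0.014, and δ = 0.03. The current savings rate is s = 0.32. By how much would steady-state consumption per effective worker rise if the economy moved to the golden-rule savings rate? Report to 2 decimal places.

Δc ≈ 0.03

Capital per effective worker breaks even when investment replaces (n + g + δ)·k; here n + g + δ = 0.055.
Current steady state (s = 0.32): k* = (0.32/0.055)^(1/0.62) ≈ 17.1210, y* = 17.1210^0.38 ≈ 2.9427, c* = (1−0.32)·2.9427 ≈ 2.0010.
Setting f'(k) = n+g+δ gives 0.38·k^(0.38−1) = 0.055, hence k_gold = (0.38/0.055)^(1/0.62) ≈ 22.5894.
y_gold = 22.5894^0.38 ≈ 3.2695, c_gold = y_gold − 0.055·k_gold ≈ 2.0271.
Gain: Δc = 2.0271 − 2.0010 ≈ 0.0261.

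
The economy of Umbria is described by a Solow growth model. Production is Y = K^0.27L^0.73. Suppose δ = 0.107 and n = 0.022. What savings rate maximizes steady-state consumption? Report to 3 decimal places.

n + δ = 0.022 + 0.107 = 0.129.
At the golden rule MPK = n+δ, and in any Cobb-Douglas steady state s = (n+δ)·k/y = MPK·k/y = capital's share 0.27.

s_gold = 0.270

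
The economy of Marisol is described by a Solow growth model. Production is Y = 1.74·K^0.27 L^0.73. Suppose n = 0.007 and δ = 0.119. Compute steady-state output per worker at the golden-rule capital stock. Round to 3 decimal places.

n + δ = 0.007 + 0.119 = 0.126.
Setting f'(k) = n+δ gives 0.27·1.74·k^(0.27−1) = 0.126, hence k_gold = (0.27·1.74/0.126)^(1/0.73) ≈ 6.0665.
Output: y_gold = 1.74·k_gold^0.27 = 1.74·6.0665^0.27 ≈ 2.8310.

y_gold ≈ 2.831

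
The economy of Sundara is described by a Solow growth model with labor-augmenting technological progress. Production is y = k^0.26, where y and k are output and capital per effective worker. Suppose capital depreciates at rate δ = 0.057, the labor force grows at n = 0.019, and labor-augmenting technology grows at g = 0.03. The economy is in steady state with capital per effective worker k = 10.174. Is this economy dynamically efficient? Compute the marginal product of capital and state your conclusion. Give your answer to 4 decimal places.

dynamically inefficient; MPK ≈ 0.0467

n + g + δ = 0.019 + 0.03 + 0.057 = 0.106.
MPK = 0.26·k^(0.26−1) = 0.26·10.174^(-0.74) ≈ 0.0467.
MPK < 0.106, so the economy is dynamically inefficient (over-saving).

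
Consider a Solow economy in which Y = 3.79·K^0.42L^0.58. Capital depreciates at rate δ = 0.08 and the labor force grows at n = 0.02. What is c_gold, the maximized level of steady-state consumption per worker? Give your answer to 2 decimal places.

Break-even investment rate: n + δ = 0.02 + 0.08 = 0.1.
Maximizing c = f(k) − (n+δ)·k gives f'(k) = n+δ, i.e. 0.42·3.79·k^(0.42−1) = 0.1, so k_gold = (0.42·3.79/0.1)^(1/0.58) ≈ 118.0923.
y_gold = 3.79·118.0923^0.42 ≈ 28.1172.
c_gold = y_gold − (n+δ)·k_gold = 28.1172 − 0.1·118.0923 ≈ 16.3080.

c_gold ≈ 16.31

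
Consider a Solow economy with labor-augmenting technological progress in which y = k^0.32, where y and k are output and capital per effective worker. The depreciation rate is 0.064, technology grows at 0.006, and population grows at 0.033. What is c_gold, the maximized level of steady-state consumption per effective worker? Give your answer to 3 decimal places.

The effective depreciation rate is n + g + δ = 0.033 + 0.006 + 0.064 = 0.103.
At the golden rule the marginal product of capital equals n+g+δ: 0.32·k^(0.32−1) = 0.103. Solving, k_gold = (0.32/0.103)^(1/0.68) ≈ 5.2965.
y_gold = 5.2965^0.32 ≈ 1.7048.
c_gold = y_gold − (n+g+δ)·k_gold = 1.7048 − 0.103·5.2965 ≈ 1.1593.

c_gold ≈ 1.159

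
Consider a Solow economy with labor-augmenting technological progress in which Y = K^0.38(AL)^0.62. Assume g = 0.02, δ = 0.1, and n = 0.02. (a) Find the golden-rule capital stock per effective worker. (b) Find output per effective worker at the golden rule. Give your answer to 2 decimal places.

n + g + δ = 0.02 + 0.02 + 0.1 = 0.14.
Maximizing c = f(k) − (n+g+δ)·k gives f'(k) = n+g+δ, i.e. 0.38·k^(0.38−1) = 0.14, so k_gold = (0.38/0.14)^(1/0.62) ≈ 5.0055.
y_gold = 5.0055^0.38 ≈ 1.8441.

(a) k_gold ≈ 5.01; (b) y_gold ≈ 1.84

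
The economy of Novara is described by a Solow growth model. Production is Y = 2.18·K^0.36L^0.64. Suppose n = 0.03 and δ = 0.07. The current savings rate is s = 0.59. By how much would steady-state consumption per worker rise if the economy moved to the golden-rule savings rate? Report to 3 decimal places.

The effective depreciation rate is n + δ = 0.03 + 0.07 = 0.1.
Current steady state (s = 0.59): k* = (0.59·2.18/0.1)^(1/0.64) ≈ 54.1121, y* = 2.18·54.1121^0.36 ≈ 9.1715, c* = (1−0.59)·9.1715 ≈ 3.7603.
Golden rule sets MPK = n+δ: 0.36·2.18·k^(0.36−1) = 0.1, so k_gold = (0.36·2.18/0.1)^(1/0.64) ≈ 25.0070.
y_gold = 2.18·25.0070^0.36 ≈ 6.9464, c_gold = y_gold − 0.1·k_gold ≈ 4.4457.
Gain: Δc = 4.4457 − 3.7603 ≈ 0.6853.

Δc ≈ 0.685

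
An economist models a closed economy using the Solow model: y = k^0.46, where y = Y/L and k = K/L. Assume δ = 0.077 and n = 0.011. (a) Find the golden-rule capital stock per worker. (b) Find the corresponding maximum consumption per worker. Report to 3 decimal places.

(a) k_gold ≈ 21.386; (b) c_gold ≈ 2.209

Capital per worker breaks even when investment replaces (n + δ)·k; here n + δ = 0.088.
Maximizing c = f(k) − (n+δ)·k gives f'(k) = n+δ, i.e. 0.46·k^(0.46−1) = 0.088, so k_gold = (0.46/0.088)^(1/0.54) ≈ 21.3865.
y_gold = 21.3865^0.46 ≈ 4.0913; c_gold = y_gold − 0.088·k_gold ≈ 2.2093.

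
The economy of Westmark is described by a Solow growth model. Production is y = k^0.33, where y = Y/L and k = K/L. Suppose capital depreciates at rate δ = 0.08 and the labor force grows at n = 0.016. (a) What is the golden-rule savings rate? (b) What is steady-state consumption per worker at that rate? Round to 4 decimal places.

(a) s_gold = 0.3300; (b) c_gold ≈ 1.2308

Break-even investment rate: n + δ = 0.016 + 0.08 = 0.096.
For Cobb-Douglas, s_gold equals capital's share: s_gold = 0.33.
At the golden rule the marginal product of capital equals n+δ: 0.33·k^(0.33−1) = 0.096. Solving, k_gold = (0.33/0.096)^(1/0.67) ≈ 6.3148.
y_gold = 6.3148^0.33 ≈ 1.8370; c_gold = (1−0.33)·y_gold ≈ 1.2308.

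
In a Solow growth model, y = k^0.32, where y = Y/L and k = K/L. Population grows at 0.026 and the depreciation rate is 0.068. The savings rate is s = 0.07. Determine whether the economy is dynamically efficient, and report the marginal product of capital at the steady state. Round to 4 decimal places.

Break-even investment rate: n + δ = 0.026 + 0.068 = 0.094.
Steady-state k*: s·k^0.32 = 0.094·k gives k* = (0.07/0.094)^(1/0.68) ≈ 0.6482.
MPK = 0.32·0.6482^(-0.68) ≈ 0.4297.
MPK > n+δ = 0.094, so the economy is dynamically efficient (under-saving).

dynamically efficient; MPK ≈ 0.4297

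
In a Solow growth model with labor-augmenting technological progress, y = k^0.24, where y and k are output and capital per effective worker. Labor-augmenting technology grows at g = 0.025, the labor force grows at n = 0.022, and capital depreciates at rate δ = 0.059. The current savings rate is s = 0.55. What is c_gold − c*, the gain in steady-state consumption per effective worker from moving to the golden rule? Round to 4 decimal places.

Capital per effective worker breaks even when investment replaces (n + g + δ)·k; here n + g + δ = 0.106.
Current steady state (s = 0.55): k* = (0.55/0.106)^(1/0.76) ≈ 8.7270, y* = 8.7270^0.24 ≈ 1.6819, c* = (1−0.55)·1.6819 ≈ 0.7569.
Setting f'(k) = n+g+δ gives 0.24·k^(0.24−1) = 0.106, hence k_gold = (0.24/0.106)^(1/0.76) ≈ 2.9308.
y_gold = 2.9308^0.24 ≈ 1.2944, c_gold = y_gold − 0.106·k_gold ≈ 0.9838.
Gain: Δc = 0.9838 − 0.7569 ≈ 0.2269.

Δc ≈ 0.2269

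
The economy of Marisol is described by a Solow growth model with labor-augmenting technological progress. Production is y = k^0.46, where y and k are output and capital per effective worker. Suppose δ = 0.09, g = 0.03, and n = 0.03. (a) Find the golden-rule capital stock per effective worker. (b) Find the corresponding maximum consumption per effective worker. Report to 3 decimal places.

(a) k_gold ≈ 7.966; (b) c_gold ≈ 1.403

The effective depreciation rate is n + g + δ = 0.03 + 0.03 + 0.09 = 0.15.
Golden rule sets MPK = n+g+δ: 0.46·k^(0.46−1) = 0.15, so k_gold = (0.46/0.15)^(1/0.54) ≈ 7.9659.
y_gold = 7.9659^0.46 ≈ 2.5976; c_gold = y_gold − 0.15·k_gold ≈ 1.4027.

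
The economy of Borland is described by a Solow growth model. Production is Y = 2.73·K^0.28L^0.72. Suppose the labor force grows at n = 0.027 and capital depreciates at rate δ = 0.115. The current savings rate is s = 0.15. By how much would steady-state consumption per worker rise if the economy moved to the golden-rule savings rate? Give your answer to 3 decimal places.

Break-even investment rate: n + δ = 0.027 + 0.115 = 0.142.
Current steady state (s = 0.15): k* = (0.15·2.73/0.142)^(1/0.72) ≈ 4.3535, y* = 2.73·4.3535^0.28 ≈ 4.1213, c* = (1−0.15)·4.1213 ≈ 3.5031.
Maximizing c = f(k) − (n+δ)·k gives f'(k) = n+δ, i.e. 0.28·2.73·k^(0.28−1) = 0.142, so k_gold = (0.28·2.73/0.142)^(1/0.72) ≈ 10.3591.
y_gold = 2.73·10.3591^0.28 ≈ 5.2536, c_gold = y_gold − 0.142·k_gold ≈ 3.7826.
Gain: Δc = 3.7826 − 3.5031 ≈ 0.2794.

Δc ≈ 0.279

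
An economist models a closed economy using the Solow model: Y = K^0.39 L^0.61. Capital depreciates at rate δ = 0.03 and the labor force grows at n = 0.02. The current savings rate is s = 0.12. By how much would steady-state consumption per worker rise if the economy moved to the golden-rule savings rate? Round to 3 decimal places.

n + δ = 0.02 + 0.03 = 0.05.
Current steady state (s = 0.12): k* = (0.12/0.05)^(1/0.61) ≈ 4.2005, y* = 4.2005^0.39 ≈ 1.7502, c* = (1−0.12)·1.7502 ≈ 1.5402.
Golden rule sets MPK = n+δ: 0.39·k^(0.39−1) = 0.05, so k_gold = (0.39/0.05)^(1/0.61) ≈ 29.0035.
y_gold = 29.0035^0.39 ≈ 3.7184, c_gold = y_gold − 0.05·k_gold ≈ 2.2682.
Gain: Δc = 2.2682 − 1.5402 ≈ 0.7281.

Δc ≈ 0.728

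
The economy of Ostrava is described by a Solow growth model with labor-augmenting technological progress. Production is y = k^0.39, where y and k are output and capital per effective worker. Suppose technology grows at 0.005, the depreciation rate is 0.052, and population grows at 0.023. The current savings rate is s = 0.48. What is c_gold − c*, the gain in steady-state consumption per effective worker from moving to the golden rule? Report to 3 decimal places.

Δc ≈ 0.045

n + g + δ = 0.023 + 0.005 + 0.052 = 0.08.
Current steady state (s = 0.48): k* = (0.48/0.08)^(1/0.61) ≈ 18.8650, y* = 18.8650^0.39 ≈ 3.1442, c* = (1−0.48)·3.1442 ≈ 1.6350.
Golden rule sets MPK = n+g+δ: 0.39·k^(0.39−1) = 0.08, so k_gold = (0.39/0.08)^(1/0.61) ≈ 13.4223.
y_gold = 13.4223^0.39 ≈ 2.7533, c_gold = y_gold − 0.08·k_gold ≈ 1.6795.
Gain: Δc = 1.6795 − 1.6350 ≈ 0.0445.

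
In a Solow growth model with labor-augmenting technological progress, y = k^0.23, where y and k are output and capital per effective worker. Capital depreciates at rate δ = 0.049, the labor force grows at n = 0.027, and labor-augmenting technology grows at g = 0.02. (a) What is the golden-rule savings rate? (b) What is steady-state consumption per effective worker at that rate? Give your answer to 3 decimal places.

(a) s_gold = 0.230; (b) c_gold ≈ 1.000

Break-even investment rate: n + g + δ = 0.027 + 0.02 + 0.049 = 0.096.
For Cobb-Douglas, s_gold equals capital's share: s_gold = 0.23.
Maximizing c = f(k) − (n+g+δ)·k gives f'(k) = n+g+δ, i.e. 0.23·k^(0.23−1) = 0.096, so k_gold = (0.23/0.096)^(1/0.77) ≈ 3.1103.
y_gold = 3.1103^0.23 ≈ 1.2982; c_gold = (1−0.23)·y_gold ≈ 0.9996.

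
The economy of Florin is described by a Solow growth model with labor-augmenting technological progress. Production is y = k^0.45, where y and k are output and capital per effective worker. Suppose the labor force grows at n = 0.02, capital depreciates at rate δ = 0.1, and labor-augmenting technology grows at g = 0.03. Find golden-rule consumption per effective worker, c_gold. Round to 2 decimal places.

c_gold ≈ 1.35

The effective depreciation rate is n + g + δ = 0.02 + 0.03 + 0.1 = 0.15.
Maximizing c = f(k) − (n+g+δ)·k gives f'(k) = n+g+δ, i.e. 0.45·k^(0.45−1) = 0.15, so k_gold = (0.45/0.15)^(1/0.55) ≈ 7.3704.
y_gold = 7.3704^0.45 ≈ 2.4568.
c_gold = y_gold − (n+g+δ)·k_gold = 2.4568 − 0.15·7.3704 ≈ 1.3512.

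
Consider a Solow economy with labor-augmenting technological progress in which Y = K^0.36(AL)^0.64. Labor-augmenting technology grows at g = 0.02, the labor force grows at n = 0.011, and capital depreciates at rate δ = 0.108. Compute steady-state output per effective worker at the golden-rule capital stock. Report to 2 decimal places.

Break-even investment rate: n + g + δ = 0.011 + 0.02 + 0.108 = 0.139.
Golden rule sets MPK = n+g+δ: 0.36·k^(0.36−1) = 0.139, so k_gold = (0.36/0.139)^(1/0.64) ≈ 4.4235.
Output: y_gold = k_gold^0.36 = 4.4235^0.36 ≈ 1.7079.

y_gold ≈ 1.71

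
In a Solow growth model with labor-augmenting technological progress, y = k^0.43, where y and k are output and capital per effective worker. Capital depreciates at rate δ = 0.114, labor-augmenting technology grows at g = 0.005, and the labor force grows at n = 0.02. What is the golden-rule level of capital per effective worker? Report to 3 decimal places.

k_gold ≈ 7.252

The effective depreciation rate is n + g + δ = 0.02 + 0.005 + 0.114 = 0.139.
Maximizing c = f(k) − (n+g+δ)·k gives f'(k) = n+g+δ, i.e. 0.43·k^(0.43−1) = 0.139, so k_gold = (0.43/0.139)^(1/0.57) ≈ 7.2518.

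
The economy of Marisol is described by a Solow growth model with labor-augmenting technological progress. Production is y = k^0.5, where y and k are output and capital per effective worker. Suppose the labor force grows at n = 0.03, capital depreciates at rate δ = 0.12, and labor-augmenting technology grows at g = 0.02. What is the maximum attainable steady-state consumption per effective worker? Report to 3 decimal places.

n + g + δ = 0.03 + 0.02 + 0.12 = 0.17.
At the golden rule the marginal product of capital equals n+g+δ: 0.5·k^(0.5−1) = 0.17. Solving, k_gold = (0.5/0.17)^(1/0.5) ≈ 8.6505.
y_gold = 8.6505^0.5 ≈ 2.9412.
c_gold = y_gold − (n+g+δ)·k_gold = 2.9412 − 0.17·8.6505 ≈ 1.4706.

c_gold ≈ 1.471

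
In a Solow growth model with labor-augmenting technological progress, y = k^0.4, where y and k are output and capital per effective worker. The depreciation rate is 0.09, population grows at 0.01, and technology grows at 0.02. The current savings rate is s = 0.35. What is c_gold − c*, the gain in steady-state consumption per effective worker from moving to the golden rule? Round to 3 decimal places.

Capital per effective worker breaks even when investment replaces (n + g + δ)·k; here n + g + δ = 0.12.
Current steady state (s = 0.35): k* = (0.35/0.12)^(1/0.6) ≈ 5.9540, y* = 5.9540^0.4 ≈ 2.0414, c* = (1−0.35)·2.0414 ≈ 1.3269.
At the golden rule the marginal product of capital equals n+g+δ: 0.4·k^(0.4−1) = 0.12. Solving, k_gold = (0.4/0.12)^(1/0.6) ≈ 7.4381.
y_gold = 7.4381^0.4 ≈ 2.2314, c_gold = y_gold − 0.12·k_gold ≈ 1.3389.
Gain: Δc = 1.3389 − 1.3269 ≈ 0.0120.

Δc ≈ 0.012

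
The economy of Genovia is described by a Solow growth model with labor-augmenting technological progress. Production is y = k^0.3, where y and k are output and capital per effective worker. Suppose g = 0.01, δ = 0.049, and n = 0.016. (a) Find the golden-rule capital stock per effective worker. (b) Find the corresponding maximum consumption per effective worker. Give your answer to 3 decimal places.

Capital per effective worker breaks even when investment replaces (n + g + δ)·k; here n + g + δ = 0.075.
Maximizing c = f(k) − (n+g+δ)·k gives f'(k) = n+g+δ, i.e. 0.3·k^(0.3−1) = 0.075, so k_gold = (0.3/0.075)^(1/0.7) ≈ 7.2458.
y_gold = 7.2458^0.3 ≈ 1.8114; c_gold = y_gold − 0.075·k_gold ≈ 1.2680.

(a) k_gold ≈ 7.246; (b) c_gold ≈ 1.268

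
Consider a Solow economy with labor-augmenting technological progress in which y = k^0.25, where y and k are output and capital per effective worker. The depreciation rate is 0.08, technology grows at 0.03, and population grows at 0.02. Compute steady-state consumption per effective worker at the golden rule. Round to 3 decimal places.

c_gold ≈ 0.933

Capital per effective worker breaks even when investment replaces (n + g + δ)·k; here n + g + δ = 0.13.
Golden rule sets MPK = n+g+δ: 0.25·k^(0.25−1) = 0.13, so k_gold = (0.25/0.13)^(1/0.75) ≈ 2.3915.
y_gold = 2.3915^0.25 ≈ 1.2436.
c_gold = y_gold − (n+g+δ)·k_gold = 1.2436 − 0.13·2.3915 ≈ 0.9327.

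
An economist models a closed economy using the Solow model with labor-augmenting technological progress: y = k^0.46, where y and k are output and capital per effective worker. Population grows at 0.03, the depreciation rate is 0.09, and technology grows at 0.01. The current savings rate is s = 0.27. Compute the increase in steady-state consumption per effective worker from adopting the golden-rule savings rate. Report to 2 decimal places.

Break-even investment rate: n + g + δ = 0.03 + 0.01 + 0.09 = 0.13.
Current steady state (s = 0.27): k* = (0.27/0.13)^(1/0.54) ≈ 3.8709, y* = 3.8709^0.46 ≈ 1.8638, c* = (1−0.27)·1.8638 ≈ 1.3606.
At the golden rule the marginal product of capital equals n+g+δ: 0.46·k^(0.46−1) = 0.13. Solving, k_gold = (0.46/0.13)^(1/0.54) ≈ 10.3830.
y_gold = 10.3830^0.46 ≈ 2.9343, c_gold = y_gold − 0.13·k_gold ≈ 1.5845.
Gain: Δc = 1.5845 − 1.3606 ≈ 0.2240.

Δc ≈ 0.22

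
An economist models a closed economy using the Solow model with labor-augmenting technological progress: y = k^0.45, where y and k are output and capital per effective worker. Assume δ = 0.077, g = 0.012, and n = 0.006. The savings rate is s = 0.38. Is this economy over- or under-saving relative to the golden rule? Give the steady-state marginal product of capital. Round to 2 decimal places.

under-saving; MPK ≈ 0.11

n + g + δ = 0.006 + 0.012 + 0.077 = 0.095.
Steady-state k*: s·k^0.45 = 0.095·k gives k* = (0.38/0.095)^(1/0.55) ≈ 12.4353.
MPK = 0.45·12.4353^(-0.55) ≈ 0.1125.
MPK > n+g+δ = 0.095, so the economy is dynamically efficient (under-saving).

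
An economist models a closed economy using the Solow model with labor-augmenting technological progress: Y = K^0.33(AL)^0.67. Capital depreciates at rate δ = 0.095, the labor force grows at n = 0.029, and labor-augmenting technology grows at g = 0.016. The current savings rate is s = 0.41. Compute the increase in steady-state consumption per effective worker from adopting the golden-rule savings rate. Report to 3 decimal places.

The effective depreciation rate is n + g + δ = 0.029 + 0.016 + 0.095 = 0.14.
Current steady state (s = 0.41): k* = (0.41/0.14)^(1/0.67) ≈ 4.9717, y* = 4.9717^0.33 ≈ 1.6976, c* = (1−0.41)·1.6976 ≈ 1.0016.
Golden rule sets MPK = n+g+δ: 0.33·k^(0.33−1) = 0.14, so k_gold = (0.33/0.14)^(1/0.67) ≈ 3.5958.
y_gold = 3.5958^0.33 ≈ 1.5255, c_gold = y_gold − 0.14·k_gold ≈ 1.0221.
Gain: Δc = 1.0221 − 1.0016 ≈ 0.0205.

Δc ≈ 0.020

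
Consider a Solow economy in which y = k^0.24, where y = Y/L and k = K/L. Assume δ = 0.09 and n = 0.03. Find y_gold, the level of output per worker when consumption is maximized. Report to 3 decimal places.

y_gold ≈ 1.245

Capital per worker breaks even when investment replaces (n + δ)·k; here n + δ = 0.12.
Maximizing c = f(k) − (n+δ)·k gives f'(k) = n+δ, i.e. 0.24·k^(0.24−1) = 0.12, so k_gold = (0.24/0.12)^(1/0.76) ≈ 2.4894.
Output: y_gold = k_gold^0.24 = 2.4894^0.24 ≈ 1.2447.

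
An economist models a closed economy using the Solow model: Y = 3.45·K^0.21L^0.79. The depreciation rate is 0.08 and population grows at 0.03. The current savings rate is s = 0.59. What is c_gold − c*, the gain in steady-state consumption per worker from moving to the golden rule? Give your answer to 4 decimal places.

Capital per worker breaks even when investment replaces (n + δ)·k; here n + δ = 0.11.
Current steady state (s = 0.59): k* = (0.59·3.45/0.11)^(1/0.79) ≈ 40.1930, y* = 3.45·40.1930^0.21 ≈ 7.4936, c* = (1−0.59)·7.4936 ≈ 3.0724.
Maximizing c = f(k) − (n+δ)·k gives f'(k) = n+δ, i.e. 0.21·3.45·k^(0.21−1) = 0.11, so k_gold = (0.21·3.45/0.11)^(1/0.79) ≈ 10.8708.
y_gold = 3.45·10.8708^0.21 ≈ 5.6942, c_gold = y_gold − 0.11·k_gold ≈ 4.4984.
Gain: Δc = 4.4984 − 3.0724 ≈ 1.4261.

Δc ≈ 1.4261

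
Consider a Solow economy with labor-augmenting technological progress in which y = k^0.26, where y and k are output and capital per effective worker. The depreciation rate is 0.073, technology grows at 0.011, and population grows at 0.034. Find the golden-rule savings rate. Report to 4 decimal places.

Break-even investment rate: n + g + δ = 0.034 + 0.011 + 0.073 = 0.118.
At the golden rule MPK = n+g+δ, and in any Cobb-Douglas steady state s = (n+g+δ)·k/y = MPK·k/y = capital's share 0.26.

s_gold = 0.2600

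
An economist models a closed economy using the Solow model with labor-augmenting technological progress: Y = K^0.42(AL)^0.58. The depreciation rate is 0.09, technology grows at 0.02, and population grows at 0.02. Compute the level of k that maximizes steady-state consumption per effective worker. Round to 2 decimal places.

k_gold ≈ 7.55

Break-even investment rate: n + g + δ = 0.02 + 0.02 + 0.09 = 0.13.
At the golden rule the marginal product of capital equals n+g+δ: 0.42·k^(0.42−1) = 0.13. Solving, k_gold = (0.42/0.13)^(1/0.58) ≈ 7.5529.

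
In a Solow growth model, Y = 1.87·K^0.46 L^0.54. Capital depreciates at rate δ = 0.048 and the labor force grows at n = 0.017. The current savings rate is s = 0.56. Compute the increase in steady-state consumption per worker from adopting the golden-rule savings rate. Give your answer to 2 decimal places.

n + δ = 0.017 + 0.048 = 0.065.
Current steady state (s = 0.56): k* = (0.56·1.87/0.065)^(1/0.54) ≈ 171.9493, y* = 1.87·171.9493^0.46 ≈ 19.9584, c* = (1−0.56)·19.9584 ≈ 8.7817.
Golden rule sets MPK = n+δ: 0.46·1.87·k^(0.46−1) = 0.065, so k_gold = (0.46·1.87/0.065)^(1/0.54) ≈ 119.4528.
y_gold = 1.87·119.4528^0.46 ≈ 16.8792, c_gold = y_gold − 0.065·k_gold ≈ 9.1148.
Gain: Δc = 9.1148 − 8.7817 ≈ 0.3331.

Δc ≈ 0.33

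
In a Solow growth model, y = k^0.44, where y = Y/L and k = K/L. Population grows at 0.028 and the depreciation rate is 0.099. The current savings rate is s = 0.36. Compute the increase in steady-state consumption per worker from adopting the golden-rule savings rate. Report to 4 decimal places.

Δc ≈ 0.0355

Capital per worker breaks even when investment replaces (n + δ)·k; here n + δ = 0.127.
Current steady state (s = 0.36): k* = (0.36/0.127)^(1/0.56) ≈ 6.4274, y* = 6.4274^0.44 ≈ 2.2674, c* = (1−0.36)·2.2674 ≈ 1.4512.
Setting f'(k) = n+δ gives 0.44·k^(0.44−1) = 0.127, hence k_gold = (0.44/0.127)^(1/0.56) ≈ 9.1973.
y_gold = 9.1973^0.44 ≈ 2.6547, c_gold = y_gold − 0.127·k_gold ≈ 1.4866.
Gain: Δc = 1.4866 − 1.4512 ≈ 0.0355.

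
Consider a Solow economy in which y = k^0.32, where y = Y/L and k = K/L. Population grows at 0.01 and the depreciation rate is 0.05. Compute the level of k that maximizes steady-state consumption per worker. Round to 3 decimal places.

Capital per worker breaks even when investment replaces (n + δ)·k; here n + δ = 0.06.
Setting f'(k) = n+δ gives 0.32·k^(0.32−1) = 0.06, hence k_gold = (0.32/0.06)^(1/0.68) ≈ 11.7251.

k_gold ≈ 11.725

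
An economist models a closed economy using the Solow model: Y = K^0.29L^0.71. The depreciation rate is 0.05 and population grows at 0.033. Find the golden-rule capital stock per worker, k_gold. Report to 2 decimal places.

n + δ = 0.033 + 0.05 = 0.083.
Maximizing c = f(k) − (n+δ)·k gives f'(k) = n+δ, i.e. 0.29·k^(0.29−1) = 0.083, so k_gold = (0.29/0.083)^(1/0.71) ≈ 5.8242.

k_gold ≈ 5.82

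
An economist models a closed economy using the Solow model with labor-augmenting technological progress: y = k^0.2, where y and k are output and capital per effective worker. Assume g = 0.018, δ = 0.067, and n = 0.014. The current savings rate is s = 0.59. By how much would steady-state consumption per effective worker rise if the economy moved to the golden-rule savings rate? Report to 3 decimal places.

The effective depreciation rate is n + g + δ = 0.014 + 0.018 + 0.067 = 0.099.
Current steady state (s = 0.59): k* = (0.59/0.099)^(1/0.8) ≈ 9.3115, y* = 9.3115^0.2 ≈ 1.5624, c* = (1−0.59)·1.5624 ≈ 0.6406.
Maximizing c = f(k) − (n+g+δ)·k gives f'(k) = n+g+δ, i.e. 0.2·k^(0.2−1) = 0.099, so k_gold = (0.2/0.099)^(1/0.8) ≈ 2.4085.
y_gold = 2.4085^0.2 ≈ 1.1922, c_gold = y_gold − 0.099·k_gold ≈ 0.9538.
Gain: Δc = 0.9538 − 0.6406 ≈ 0.3132.

Δc ≈ 0.313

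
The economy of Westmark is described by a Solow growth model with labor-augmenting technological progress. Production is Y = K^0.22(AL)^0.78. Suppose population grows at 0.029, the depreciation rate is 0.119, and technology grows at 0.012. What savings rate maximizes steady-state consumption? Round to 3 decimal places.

Break-even investment rate: n + g + δ = 0.029 + 0.012 + 0.119 = 0.16.
At the golden rule MPK = n+g+δ, and in any Cobb-Douglas steady state s = (n+g+δ)·k/y = MPK·k/y = capital's share 0.22.

s_gold = 0.220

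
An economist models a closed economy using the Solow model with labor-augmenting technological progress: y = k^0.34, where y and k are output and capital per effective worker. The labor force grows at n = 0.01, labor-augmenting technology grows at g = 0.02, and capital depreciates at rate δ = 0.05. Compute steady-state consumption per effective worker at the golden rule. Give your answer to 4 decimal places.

c_gold ≈ 1.3908

The effective depreciation rate is n + g + δ = 0.01 + 0.02 + 0.05 = 0.08.
Golden rule sets MPK = n+g+δ: 0.34·k^(0.34−1) = 0.08, so k_gold = (0.34/0.08)^(1/0.66) ≈ 8.9558.
y_gold = 8.9558^0.34 ≈ 2.1072.
c_gold = y_gold − (n+g+δ)·k_gold = 2.1072 − 0.08·8.9558 ≈ 1.3908.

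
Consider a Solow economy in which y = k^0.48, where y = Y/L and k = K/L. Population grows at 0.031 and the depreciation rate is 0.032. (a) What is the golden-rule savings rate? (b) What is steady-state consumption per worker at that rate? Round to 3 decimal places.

(a) s_gold = 0.480; (b) c_gold ≈ 3.389

Capital per worker breaks even when investment replaces (n + δ)·k; here n + δ = 0.063.
For Cobb-Douglas, s_gold equals capital's share: s_gold = 0.48.
Golden rule sets MPK = n+δ: 0.48·k^(0.48−1) = 0.063, so k_gold = (0.48/0.063)^(1/0.52) ≈ 49.6550.
y_gold = 49.6550^0.48 ≈ 6.5172; c_gold = (1−0.48)·y_gold ≈ 3.3890.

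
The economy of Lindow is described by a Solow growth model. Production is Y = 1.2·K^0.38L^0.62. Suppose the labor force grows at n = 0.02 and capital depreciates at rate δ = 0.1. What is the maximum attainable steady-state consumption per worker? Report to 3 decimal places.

c_gold ≈ 1.686

n + δ = 0.02 + 0.1 = 0.12.
Maximizing c = f(k) − (n+δ)·k gives f'(k) = n+δ, i.e. 0.38·1.2·k^(0.38−1) = 0.12, so k_gold = (0.38·1.2/0.12)^(1/0.62) ≈ 8.6126.
y_gold = 1.2·8.6126^0.38 ≈ 2.7198.
c_gold = y_gold − (n+δ)·k_gold = 2.7198 − 0.12·8.6126 ≈ 1.6863.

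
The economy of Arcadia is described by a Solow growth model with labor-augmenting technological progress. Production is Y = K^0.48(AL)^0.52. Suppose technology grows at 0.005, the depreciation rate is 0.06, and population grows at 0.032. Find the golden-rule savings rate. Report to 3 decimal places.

The effective depreciation rate is n + g + δ = 0.032 + 0.005 + 0.06 = 0.097.
At the golden rule MPK = n+g+δ, and in any Cobb-Douglas steady state s = (n+g+δ)·k/y = MPK·k/y = capital's share 0.48.

s_gold = 0.480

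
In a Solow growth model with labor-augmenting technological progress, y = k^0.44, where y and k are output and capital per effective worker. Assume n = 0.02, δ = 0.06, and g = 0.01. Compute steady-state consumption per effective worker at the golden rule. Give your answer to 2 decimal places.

c_gold ≈ 1.95

n + g + δ = 0.02 + 0.01 + 0.06 = 0.09.
Golden rule sets MPK = n+g+δ: 0.44·k^(0.44−1) = 0.09, so k_gold = (0.44/0.09)^(1/0.56) ≈ 17.0111.
y_gold = 17.0111^0.44 ≈ 3.4795.
c_gold = y_gold − (n+g+δ)·k_gold = 3.4795 − 0.09·17.0111 ≈ 1.9485.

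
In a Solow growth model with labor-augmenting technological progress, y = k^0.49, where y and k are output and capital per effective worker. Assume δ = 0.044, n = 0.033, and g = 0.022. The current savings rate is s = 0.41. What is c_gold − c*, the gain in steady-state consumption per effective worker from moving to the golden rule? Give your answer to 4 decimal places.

Δc ≈ 0.0598

Break-even investment rate: n + g + δ = 0.033 + 0.022 + 0.044 = 0.099.
Current steady state (s = 0.41): k* = (0.41/0.099)^(1/0.51) ≈ 16.2217, y* = 16.2217^0.49 ≈ 3.9169, c* = (1−0.41)·3.9169 ≈ 2.3110.
Maximizing c = f(k) − (n+g+δ)·k gives f'(k) = n+g+δ, i.e. 0.49·k^(0.49−1) = 0.099, so k_gold = (0.49/0.099)^(1/0.51) ≈ 23.0083.
y_gold = 23.0083^0.49 ≈ 4.6486, c_gold = y_gold − 0.099·k_gold ≈ 2.3708.
Gain: Δc = 2.3708 − 2.3110 ≈ 0.0598.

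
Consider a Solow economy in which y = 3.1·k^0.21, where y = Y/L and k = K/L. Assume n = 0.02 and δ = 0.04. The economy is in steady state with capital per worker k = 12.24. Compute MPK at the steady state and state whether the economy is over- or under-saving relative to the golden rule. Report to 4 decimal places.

under-saving; MPK ≈ 0.0900

Capital per worker breaks even when investment replaces (n + δ)·k; here n + δ = 0.06.
MPK = 0.21·3.1·k^(0.21−1) = 0.21·3.1·12.24^(-0.79) ≈ 0.0900.
MPK > 0.06, so the economy is dynamically efficient (under-saving).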